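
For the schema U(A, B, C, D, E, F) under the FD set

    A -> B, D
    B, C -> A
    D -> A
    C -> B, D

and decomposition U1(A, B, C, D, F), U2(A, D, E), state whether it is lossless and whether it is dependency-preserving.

Lossless test: (A, D)⁺ = {A, B, D}, which is a superkey of neither fragment — lossy.
Dependency preservation: every FD's attributes lie within a single fragment, so each can be enforced locally — preserved.

lossy but dependency-preserving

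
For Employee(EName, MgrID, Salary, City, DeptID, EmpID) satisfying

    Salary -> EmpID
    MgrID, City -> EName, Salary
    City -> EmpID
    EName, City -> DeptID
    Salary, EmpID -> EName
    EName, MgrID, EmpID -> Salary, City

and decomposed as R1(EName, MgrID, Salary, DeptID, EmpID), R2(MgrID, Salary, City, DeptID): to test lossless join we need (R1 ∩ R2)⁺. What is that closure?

R1 ∩ R2 = {MgrID, Salary, DeptID}.
Salary → EmpID applies, adding EmpID
Salary, EmpID → EName applies, adding EName
EName, MgrID, EmpID → Salary, City applies, adding City
Closure: {EName, MgrID, Salary, City, DeptID, EmpID}.

EName, MgrID, Salary, City, DeptID, EmpID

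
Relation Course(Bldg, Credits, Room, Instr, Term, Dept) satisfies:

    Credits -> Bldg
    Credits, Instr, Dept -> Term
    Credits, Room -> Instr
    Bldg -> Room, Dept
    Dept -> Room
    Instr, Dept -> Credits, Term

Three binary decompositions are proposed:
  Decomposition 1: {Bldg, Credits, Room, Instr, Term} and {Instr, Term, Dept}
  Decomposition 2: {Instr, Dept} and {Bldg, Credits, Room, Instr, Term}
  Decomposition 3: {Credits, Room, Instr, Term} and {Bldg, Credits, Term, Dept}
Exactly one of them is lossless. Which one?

Decomposition 3

Decomposition 1: common = {Instr, Term}, closure = {Instr, Term} → lossy.
Decomposition 2: common = {Instr}, closure = {Instr} → lossy.
Decomposition 3: common = {Credits, Term}, closure = {Bldg, Credits, Room, Instr, Term, Dept} → lossless.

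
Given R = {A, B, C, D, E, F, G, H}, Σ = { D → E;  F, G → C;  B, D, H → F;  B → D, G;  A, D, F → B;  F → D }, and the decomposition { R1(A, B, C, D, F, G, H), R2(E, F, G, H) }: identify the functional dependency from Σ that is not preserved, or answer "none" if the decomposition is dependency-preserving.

Check D → E: no single fragment contains all of {D, E}, and the restricted closure of {D} across the fragments never reaches {E}.
F, G → C is preserved.
B, D, H → F is preserved.
B → D, G is preserved.
A, D, F → B is preserved.
F → D is preserved.

D → E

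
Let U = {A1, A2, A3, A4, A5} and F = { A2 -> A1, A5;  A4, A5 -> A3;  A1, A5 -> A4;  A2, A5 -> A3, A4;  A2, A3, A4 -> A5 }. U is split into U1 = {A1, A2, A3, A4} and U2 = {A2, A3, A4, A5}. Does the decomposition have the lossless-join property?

Yes

Common attributes: U1 ∩ U2 = {A2, A3, A4}.
Closure of {A2, A3, A4}: A2 → A1, A5 applies, adding A1, A5. So (A2, A3, A4)⁺ = {A1, A2, A3, A4, A5}.
This closure contains every attribute of U1, so U1 ∩ U2 → U1. The join is lossless.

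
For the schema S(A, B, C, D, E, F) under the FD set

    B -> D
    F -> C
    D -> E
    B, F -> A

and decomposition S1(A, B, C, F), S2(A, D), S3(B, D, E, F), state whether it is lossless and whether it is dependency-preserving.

lossless and dependency-preserving

Lossless test (chase): Rows 1 and 3 agree on B; apply B→D and equate their D entries. Rows 1 and 3 agree on F; apply F→C and equate their C entries. Rows 1 and 2 agree on D; apply D→E and equate their E entries. Rows 1 and 3 agree on D; apply D→E and equate their E entries. Rows 1 and 3 agree on B, F; apply B, F→A and equate their A entries. Row 1 is now all distinguished symbols — the join is lossless.
Dependency preservation: every FD's attributes lie within a single fragment, so each can be enforced locally — preserved.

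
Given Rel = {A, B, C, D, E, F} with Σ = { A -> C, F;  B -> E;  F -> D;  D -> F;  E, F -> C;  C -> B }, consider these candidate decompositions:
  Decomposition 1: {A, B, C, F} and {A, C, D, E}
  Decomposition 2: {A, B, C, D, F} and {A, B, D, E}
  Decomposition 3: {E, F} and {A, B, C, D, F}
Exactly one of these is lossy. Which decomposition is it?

Decomposition 1: common = {A, C}, closure = {A, B, C, D, E, F} → lossless.
Decomposition 2: common = {A, B, D}, closure = {A, B, C, D, E, F} → lossless.
Decomposition 3: common = {F}, closure = {D, F} → lossy.

Decomposition 3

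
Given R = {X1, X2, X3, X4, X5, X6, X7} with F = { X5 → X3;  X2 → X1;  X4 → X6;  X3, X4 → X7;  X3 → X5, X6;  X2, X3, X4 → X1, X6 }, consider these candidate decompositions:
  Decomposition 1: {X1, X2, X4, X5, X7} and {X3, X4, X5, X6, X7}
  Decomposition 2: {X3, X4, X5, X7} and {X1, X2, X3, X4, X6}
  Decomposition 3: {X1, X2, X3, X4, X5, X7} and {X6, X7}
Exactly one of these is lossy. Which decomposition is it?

Decomposition 1: common = {X4, X5, X7}, closure = {X3, X4, X5, X6, X7} → lossless.
Decomposition 2: common = {X3, X4}, closure = {X3, X4, X5, X6, X7} → lossless.
Decomposition 3: common = {X7}, closure = {X7} → lossy.

Decomposition 3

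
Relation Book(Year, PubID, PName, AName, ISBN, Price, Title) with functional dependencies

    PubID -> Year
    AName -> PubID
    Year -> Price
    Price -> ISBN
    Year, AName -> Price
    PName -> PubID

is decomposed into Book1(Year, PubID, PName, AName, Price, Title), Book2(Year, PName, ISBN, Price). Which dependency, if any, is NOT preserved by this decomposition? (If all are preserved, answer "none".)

none

PubID → Year lies within Book1.
AName → PubID lies within Book1.
Year → Price lies within Book1.
Price → ISBN lies within Book2.
Year, AName → Price lies within Book1.
PName → PubID lies within Book1.
Every dependency is enforceable on the fragments, so the decomposition is dependency-preserving.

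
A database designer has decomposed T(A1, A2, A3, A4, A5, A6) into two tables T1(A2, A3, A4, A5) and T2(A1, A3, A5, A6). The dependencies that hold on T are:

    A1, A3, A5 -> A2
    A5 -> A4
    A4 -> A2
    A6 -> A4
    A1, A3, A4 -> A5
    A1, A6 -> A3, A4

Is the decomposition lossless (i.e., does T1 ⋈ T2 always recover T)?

Yes

Common attributes: T1 ∩ T2 = {A3, A5}.
Closure of {A3, A5}: A5 → A4 applies, adding A4; A4 → A2 applies, adding A2. So (A3, A5)⁺ = {A2, A3, A4, A5}.
This closure contains every attribute of T1, so T1 ∩ T2 → T1. The join is lossless.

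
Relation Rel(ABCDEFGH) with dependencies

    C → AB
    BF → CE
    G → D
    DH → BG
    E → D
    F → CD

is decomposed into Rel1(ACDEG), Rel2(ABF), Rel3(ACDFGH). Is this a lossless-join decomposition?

Chase test. Columns are ABCDEFGH; row i has aⱼ where attribute j ∈ Reli, else bᵢⱼ.
Initial tableau (one row per fragment):
  row 1: a1 b12 a3 a4 a5 b16 a7 b18
  row 2: a1 a2 b23 b24 b25 a6 b27 b28
  row 3: a1 b32 a3 a4 b35 a6 a7 a8
Rows 1 and 3 agree on C; apply C→AB and equate their AB entries.
Rows 2 and 3 agree on F; apply F→CD and equate their CD entries.
Rows 1 and 2 agree on C; apply C→AB and equate their AB entries.
Rows 2 and 3 agree on BF; apply BF→CE and equate their CE entries.
No row becomes fully distinguished — the join is lossy.

No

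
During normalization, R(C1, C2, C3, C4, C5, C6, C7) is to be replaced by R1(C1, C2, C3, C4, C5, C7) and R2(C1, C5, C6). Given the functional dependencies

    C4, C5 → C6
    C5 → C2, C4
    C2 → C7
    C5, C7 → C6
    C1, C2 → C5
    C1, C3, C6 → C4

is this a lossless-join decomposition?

Yes

Common attributes: R1 ∩ R2 = {C1, C5}.
Closure of {C1, C5}: C5 → C2, C4 applies, adding C2, C4; C2 → C7 applies, adding C7; C5, C7 → C6 applies, adding C6. So (C1, C5)⁺ = {C1, C2, C4, C5, C6, C7}.
This closure contains every attribute of R2, so R1 ∩ R2 → R2. The join is lossless.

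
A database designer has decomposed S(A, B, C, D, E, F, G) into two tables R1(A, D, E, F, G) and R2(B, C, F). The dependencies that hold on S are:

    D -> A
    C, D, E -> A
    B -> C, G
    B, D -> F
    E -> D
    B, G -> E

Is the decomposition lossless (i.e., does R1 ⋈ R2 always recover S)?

No

Common attributes: R1 ∩ R2 = {F}.
No dependency enlarges {F}, so (F)⁺ = {F}.
The closure contains neither all of R1 = {A, D, E, F, G} nor all of R2 = {B, C, F}, so the common attributes are not a superkey of either fragment. The join is lossy.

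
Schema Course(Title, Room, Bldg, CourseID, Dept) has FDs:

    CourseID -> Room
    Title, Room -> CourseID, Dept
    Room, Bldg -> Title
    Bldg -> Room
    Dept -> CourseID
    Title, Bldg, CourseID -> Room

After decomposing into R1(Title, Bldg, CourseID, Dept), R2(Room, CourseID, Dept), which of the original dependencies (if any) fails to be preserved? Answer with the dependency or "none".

Check Title, Room → CourseID, Dept: no single fragment contains all of {Title, Room, CourseID, Dept}, and the restricted closure of {Title, Room} across the fragments never reaches {CourseID, Dept}.
CourseID → Room is preserved.
Room, Bldg → Title is preserved.
Bldg → Room is preserved.
Dept → CourseID is preserved.
Title, Bldg, CourseID → Room is preserved.

Title, Room -> CourseID, Dept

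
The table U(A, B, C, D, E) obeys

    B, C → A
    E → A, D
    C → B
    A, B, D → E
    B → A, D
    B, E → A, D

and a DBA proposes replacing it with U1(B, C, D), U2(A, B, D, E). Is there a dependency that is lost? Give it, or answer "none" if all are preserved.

none

B, C → A: restricted closure across fragments reaches A.
E → A, D lies within U2.
C → B lies within U1.
A, B, D → E lies within U2.
B → A, D lies within U2.
B, E → A, D lies within U2.
Every dependency is enforceable on the fragments, so the decomposition is dependency-preserving.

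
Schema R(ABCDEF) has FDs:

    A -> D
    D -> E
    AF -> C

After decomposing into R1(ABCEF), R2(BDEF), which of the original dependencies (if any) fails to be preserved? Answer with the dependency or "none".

Check A → D: no single fragment contains all of {AD}, and the restricted closure of {A} across the fragments never reaches {D}.
D → E is preserved.
AF → C is preserved.

A -> D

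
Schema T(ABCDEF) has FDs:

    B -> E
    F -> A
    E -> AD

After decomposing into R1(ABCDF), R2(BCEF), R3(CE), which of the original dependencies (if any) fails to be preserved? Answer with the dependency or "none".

Check E → AD: no single fragment contains all of {ADE}, and the restricted closure of {E} across the fragments never reaches {AD}.
B → E is preserved.
F → A is preserved.

E -> AD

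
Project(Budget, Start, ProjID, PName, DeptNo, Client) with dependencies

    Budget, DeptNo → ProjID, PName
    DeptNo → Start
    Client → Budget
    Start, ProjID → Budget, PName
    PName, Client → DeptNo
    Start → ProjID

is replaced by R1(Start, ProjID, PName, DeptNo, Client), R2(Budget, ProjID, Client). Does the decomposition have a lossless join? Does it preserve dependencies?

Lossless test: (ProjID, Client)⁺ = {Budget, ProjID, Client}, which contains all of one fragment — lossless.
Dependency preservation: the restricted closure of {Start, ProjID} across the fragments never reaches {Budget, PName}, so Start, ProjID → Budget, PName cannot be enforced without a join — not preserved.

lossless but not dependency-preserving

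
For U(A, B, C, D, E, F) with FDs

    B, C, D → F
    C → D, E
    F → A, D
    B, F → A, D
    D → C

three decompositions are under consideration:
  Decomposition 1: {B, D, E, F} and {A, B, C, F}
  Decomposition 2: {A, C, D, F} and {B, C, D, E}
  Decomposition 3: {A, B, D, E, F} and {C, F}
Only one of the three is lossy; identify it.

Decomposition 1: common = {B, F}, closure = {A, B, C, D, E, F} → lossless.
Decomposition 2: common = {C, D}, closure = {C, D, E} → lossy.
Decomposition 3: common = {F}, closure = {A, C, D, E, F} → lossless.

Decomposition 2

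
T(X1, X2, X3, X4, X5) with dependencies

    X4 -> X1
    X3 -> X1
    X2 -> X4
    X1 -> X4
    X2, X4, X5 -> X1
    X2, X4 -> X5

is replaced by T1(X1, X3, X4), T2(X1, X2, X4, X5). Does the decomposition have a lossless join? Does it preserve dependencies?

Lossless test: (X1, X4)⁺ = {X1, X4}, which is a superkey of neither fragment — lossy.
Dependency preservation: every FD's attributes lie within a single fragment, so each can be enforced locally — preserved.

lossy but dependency-preserving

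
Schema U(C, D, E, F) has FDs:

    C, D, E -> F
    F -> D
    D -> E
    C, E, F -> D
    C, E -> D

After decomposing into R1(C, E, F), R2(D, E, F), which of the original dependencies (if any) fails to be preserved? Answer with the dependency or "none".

none

C, D, E → F: restricted closure across fragments reaches F.
F → D lies within R2.
D → E lies within R2.
C, E, F → D: restricted closure across fragments reaches D.
C, E → D: restricted closure across fragments reaches D.
Every dependency is enforceable on the fragments, so the decomposition is dependency-preserving.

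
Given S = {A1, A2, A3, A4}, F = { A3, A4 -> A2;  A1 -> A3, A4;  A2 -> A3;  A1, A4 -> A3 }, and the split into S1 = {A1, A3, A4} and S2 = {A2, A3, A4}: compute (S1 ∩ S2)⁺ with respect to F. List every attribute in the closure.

A2, A3, A4

S1 ∩ S2 = {A3, A4}.
A3, A4 → A2 applies, adding A2
Closure: {A2, A3, A4}.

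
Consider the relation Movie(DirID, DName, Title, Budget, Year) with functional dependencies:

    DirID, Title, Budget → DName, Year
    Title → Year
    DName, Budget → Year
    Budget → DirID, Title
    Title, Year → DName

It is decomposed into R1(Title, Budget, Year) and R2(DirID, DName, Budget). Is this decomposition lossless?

Yes

Common attributes: R1 ∩ R2 = {Budget}.
Closure of {Budget}: Budget → DirID, Title applies, adding DirID, Title; DirID, Title, Budget → DName, Year applies, adding DName, Year. So (Budget)⁺ = {DirID, DName, Title, Budget, Year}.
This closure contains every attribute of R1, so R1 ∩ R2 → R1. The join is lossless.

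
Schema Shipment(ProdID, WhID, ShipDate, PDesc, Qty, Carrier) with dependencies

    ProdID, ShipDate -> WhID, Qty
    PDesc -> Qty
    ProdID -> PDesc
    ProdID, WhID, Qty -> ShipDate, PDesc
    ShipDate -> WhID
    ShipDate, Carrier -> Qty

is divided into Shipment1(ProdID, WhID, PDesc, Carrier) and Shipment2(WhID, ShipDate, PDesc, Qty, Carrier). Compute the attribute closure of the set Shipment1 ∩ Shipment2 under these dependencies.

WhID, PDesc, Qty, Carrier

Shipment1 ∩ Shipment2 = {WhID, PDesc, Carrier}.
PDesc → Qty applies, adding Qty
Closure: {WhID, PDesc, Qty, Carrier}.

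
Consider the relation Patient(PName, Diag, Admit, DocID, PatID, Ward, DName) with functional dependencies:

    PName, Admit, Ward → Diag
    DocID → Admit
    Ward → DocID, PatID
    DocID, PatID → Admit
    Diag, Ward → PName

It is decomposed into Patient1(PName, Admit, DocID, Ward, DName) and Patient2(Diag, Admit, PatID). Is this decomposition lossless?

Common attributes: Patient1 ∩ Patient2 = {Admit}.
No dependency enlarges {Admit}, so (Admit)⁺ = {Admit}.
The closure contains neither all of Patient1 = {PName, Admit, DocID, Ward, DName} nor all of Patient2 = {Diag, Admit, PatID}, so the common attributes are not a superkey of either fragment. The join is lossy.

No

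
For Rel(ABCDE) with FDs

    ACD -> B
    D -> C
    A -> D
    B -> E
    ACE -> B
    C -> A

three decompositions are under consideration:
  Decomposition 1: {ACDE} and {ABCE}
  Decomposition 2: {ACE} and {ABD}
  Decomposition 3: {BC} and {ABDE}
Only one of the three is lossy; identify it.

Decomposition 1: common = {ACE}, closure = {ABCDE} → lossless.
Decomposition 2: common = {A}, closure = {ABCDE} → lossless.
Decomposition 3: common = {B}, closure = {BE} → lossy.

Decomposition 3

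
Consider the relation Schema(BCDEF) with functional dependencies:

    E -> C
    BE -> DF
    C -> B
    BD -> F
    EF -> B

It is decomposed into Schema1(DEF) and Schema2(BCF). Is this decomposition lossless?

Common attributes: Schema1 ∩ Schema2 = {F}.
No dependency enlarges {F}, so (F)⁺ = {F}.
The closure contains neither all of Schema1 = {DEF} nor all of Schema2 = {BCF}, so the common attributes are not a superkey of either fragment. The join is lossy.

No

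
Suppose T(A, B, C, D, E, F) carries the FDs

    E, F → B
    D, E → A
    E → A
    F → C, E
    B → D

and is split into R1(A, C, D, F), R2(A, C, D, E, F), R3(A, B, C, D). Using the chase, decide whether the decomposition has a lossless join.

No

Chase test. Columns are A, B, C, D, E, F; row i has aⱼ where attribute j ∈ Ri, else bᵢⱼ.
Initial tableau (one row per fragment):
  row 1: a1 b12 a3 a4 b15 a6
  row 2: a1 b22 a3 a4 a5 a6
  row 3: a1 a2 a3 a4 b35 b36
Rows 1 and 2 agree on F; apply F→C, E and equate their C, E entries.
Rows 1 and 2 agree on E, F; apply E, F→B and equate their B entries.
No row becomes fully distinguished — the join is lossy.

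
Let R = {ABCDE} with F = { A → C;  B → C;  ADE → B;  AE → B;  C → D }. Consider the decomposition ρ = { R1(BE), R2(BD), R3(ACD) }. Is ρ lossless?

Chase test. Columns are ABCDE; row i has aⱼ where attribute j ∈ Ri, else bᵢⱼ.
Initial tableau (one row per fragment):
  row 1: b11 a2 b13 b14 a5
  row 2: b21 a2 b23 a4 b25
  row 3: a1 b32 a3 a4 b35
Rows 1 and 2 agree on B; apply B→C and equate their C entries.
Rows 1 and 2 agree on C; apply C→D and equate their D entries.
No row becomes fully distinguished — the join is lossy.

No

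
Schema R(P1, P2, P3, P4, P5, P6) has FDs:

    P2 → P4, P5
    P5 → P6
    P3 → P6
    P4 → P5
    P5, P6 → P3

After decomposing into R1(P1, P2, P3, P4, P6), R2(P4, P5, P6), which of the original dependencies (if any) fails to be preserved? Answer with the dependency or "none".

Check P5, P6 → P3: no single fragment contains all of {P3, P5, P6}, and the restricted closure of {P5, P6} across the fragments never reaches {P3}.
P2 → P4, P5 is preserved.
P5 → P6 is preserved.
P3 → P6 is preserved.
P4 → P5 is preserved.

P5, P6 → P3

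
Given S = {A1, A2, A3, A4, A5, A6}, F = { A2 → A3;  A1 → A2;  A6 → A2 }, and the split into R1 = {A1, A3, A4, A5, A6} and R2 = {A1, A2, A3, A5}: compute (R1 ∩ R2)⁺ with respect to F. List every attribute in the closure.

R1 ∩ R2 = {A1, A3, A5}.
A1 → A2 applies, adding A2
Closure: {A1, A2, A3, A5}.

A1, A2, A3, A5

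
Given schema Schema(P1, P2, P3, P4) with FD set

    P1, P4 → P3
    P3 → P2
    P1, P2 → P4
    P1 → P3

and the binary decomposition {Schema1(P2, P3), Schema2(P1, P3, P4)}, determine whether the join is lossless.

Yes

Common attributes: Schema1 ∩ Schema2 = {P3}.
Closure of {P3}: P3 → P2 applies, adding P2. So (P3)⁺ = {P2, P3}.
This closure contains every attribute of Schema1, so Schema1 ∩ Schema2 → Schema1. The join is lossless.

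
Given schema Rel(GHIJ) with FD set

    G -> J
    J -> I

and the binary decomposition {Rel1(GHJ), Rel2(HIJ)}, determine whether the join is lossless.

Yes

Common attributes: Rel1 ∩ Rel2 = {HJ}.
Closure of {HJ}: J → I applies, adding I. So (HJ)⁺ = {HIJ}.
This closure contains every attribute of Rel2, so Rel1 ∩ Rel2 → Rel2. The join is lossless.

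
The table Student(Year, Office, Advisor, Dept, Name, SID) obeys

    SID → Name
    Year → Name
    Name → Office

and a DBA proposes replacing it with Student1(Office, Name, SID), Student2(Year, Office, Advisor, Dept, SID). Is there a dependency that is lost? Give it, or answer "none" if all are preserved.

Year → Name

Check Year → Name: no single fragment contains all of {Year, Name}, and the restricted closure of {Year} across the fragments never reaches {Name}.
SID → Name is preserved.
Name → Office is preserved.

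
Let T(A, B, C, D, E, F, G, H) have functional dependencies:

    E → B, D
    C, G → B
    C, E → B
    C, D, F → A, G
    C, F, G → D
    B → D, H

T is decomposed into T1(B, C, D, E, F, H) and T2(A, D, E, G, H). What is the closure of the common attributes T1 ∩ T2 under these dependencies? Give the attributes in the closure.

T1 ∩ T2 = {D, E, H}.
E → B, D applies, adding B
Closure: {B, D, E, H}.

B, D, E, H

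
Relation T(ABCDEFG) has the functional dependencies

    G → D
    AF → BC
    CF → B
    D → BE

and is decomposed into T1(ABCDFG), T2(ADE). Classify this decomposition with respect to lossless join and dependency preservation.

lossless and dependency-preserving

Lossless test: (AD)⁺ = {ABDE}, which contains all of one fragment — lossless.
Dependency preservation: D → BE is not contained in any single fragment, but the restricted closure of its left-hand side across the fragments still reaches the right-hand side; the remaining FDs each lie inside some fragment. All dependencies are preserved.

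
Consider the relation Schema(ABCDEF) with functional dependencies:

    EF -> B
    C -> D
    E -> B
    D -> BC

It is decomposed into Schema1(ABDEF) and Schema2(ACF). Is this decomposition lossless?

Common attributes: Schema1 ∩ Schema2 = {AF}.
No dependency enlarges {AF}, so (AF)⁺ = {AF}.
The closure contains neither all of Schema1 = {ABDEF} nor all of Schema2 = {ACF}, so the common attributes are not a superkey of either fragment. The join is lossy.

No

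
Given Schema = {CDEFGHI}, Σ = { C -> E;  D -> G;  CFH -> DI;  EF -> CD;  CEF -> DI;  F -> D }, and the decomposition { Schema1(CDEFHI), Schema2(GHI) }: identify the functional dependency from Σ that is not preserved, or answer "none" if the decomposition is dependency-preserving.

Check D → G: no single fragment contains all of {DG}, and the restricted closure of {D} across the fragments never reaches {G}.
C → E is preserved.
CFH → DI is preserved.
EF → CD is preserved.
CEF → DI is preserved.
F → D is preserved.

D -> G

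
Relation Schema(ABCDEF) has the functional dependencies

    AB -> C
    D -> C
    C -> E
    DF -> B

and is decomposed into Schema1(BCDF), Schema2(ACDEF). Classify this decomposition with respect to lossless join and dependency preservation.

lossless but not dependency-preserving

Lossless test: (CDF)⁺ = {BCDEF}, which contains all of one fragment — lossless.
Dependency preservation: the restricted closure of {AB} across the fragments never reaches {C}, so AB → C cannot be enforced without a join — not preserved.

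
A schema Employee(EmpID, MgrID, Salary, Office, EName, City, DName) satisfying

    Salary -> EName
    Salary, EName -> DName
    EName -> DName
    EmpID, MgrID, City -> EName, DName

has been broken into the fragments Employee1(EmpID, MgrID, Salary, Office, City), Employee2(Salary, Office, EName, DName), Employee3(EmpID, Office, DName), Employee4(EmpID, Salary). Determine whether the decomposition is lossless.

Chase test. Columns are EmpID, MgrID, Salary, Office, EName, City, DName; row i has aⱼ where attribute j ∈ Employeei, else bᵢⱼ.
Initial tableau (one row per fragment):
  row 1: a1 a2 a3 a4 b15 a6 b17
  row 2: b21 b22 a3 a4 a5 b26 a7
  row 3: a1 b32 b33 a4 b35 b36 a7
  row 4: a1 b42 a3 b44 b45 b46 b47
Rows 1 and 2 agree on Salary; apply Salary→EName and equate their EName entries.
Rows 1 and 4 agree on Salary; apply Salary→EName and equate their EName entries.
Rows 1 and 2 agree on Salary, EName; apply Salary, EName→DName and equate their DName entries.
Rows 1 and 4 agree on Salary, EName; apply Salary, EName→DName and equate their DName entries.
Row 1 is now all distinguished symbols — the join is lossless.

Yes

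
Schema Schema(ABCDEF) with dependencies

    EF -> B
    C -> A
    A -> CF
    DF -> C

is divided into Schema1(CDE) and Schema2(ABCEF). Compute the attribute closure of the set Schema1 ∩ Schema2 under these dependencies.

Schema1 ∩ Schema2 = {CE}.
C → A applies, adding A
A → CF applies, adding F
EF → B applies, adding B
Closure: {ABCEF}.

ABCEF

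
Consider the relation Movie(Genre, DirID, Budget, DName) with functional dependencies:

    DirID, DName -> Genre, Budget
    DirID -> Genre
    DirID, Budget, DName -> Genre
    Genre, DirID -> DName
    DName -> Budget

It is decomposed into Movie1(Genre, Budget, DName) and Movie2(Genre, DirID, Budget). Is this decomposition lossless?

Common attributes: Movie1 ∩ Movie2 = {Genre, Budget}.
No dependency enlarges {Genre, Budget}, so (Genre, Budget)⁺ = {Genre, Budget}.
The closure contains neither all of Movie1 = {Genre, Budget, DName} nor all of Movie2 = {Genre, DirID, Budget}, so the common attributes are not a superkey of either fragment. The join is lossy.

No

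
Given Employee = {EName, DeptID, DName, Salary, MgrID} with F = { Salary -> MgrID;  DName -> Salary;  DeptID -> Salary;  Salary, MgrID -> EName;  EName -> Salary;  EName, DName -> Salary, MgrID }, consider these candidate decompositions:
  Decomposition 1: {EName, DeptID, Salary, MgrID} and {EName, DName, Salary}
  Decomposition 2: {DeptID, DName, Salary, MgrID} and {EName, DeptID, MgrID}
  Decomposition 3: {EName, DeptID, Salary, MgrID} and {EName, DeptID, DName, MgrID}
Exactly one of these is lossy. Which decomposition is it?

Decomposition 1: common = {EName, Salary}, closure = {EName, Salary, MgrID} → lossy.
Decomposition 2: common = {DeptID, MgrID}, closure = {EName, DeptID, Salary, MgrID} → lossless.
Decomposition 3: common = {EName, DeptID, MgrID}, closure = {EName, DeptID, Salary, MgrID} → lossless.

Decomposition 1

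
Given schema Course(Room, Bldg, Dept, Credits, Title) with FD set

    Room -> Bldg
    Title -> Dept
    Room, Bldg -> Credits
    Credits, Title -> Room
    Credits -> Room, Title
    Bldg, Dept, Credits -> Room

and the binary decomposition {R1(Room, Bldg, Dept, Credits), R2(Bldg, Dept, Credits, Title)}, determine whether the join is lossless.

Yes

Common attributes: R1 ∩ R2 = {Bldg, Dept, Credits}.
Closure of {Bldg, Dept, Credits}: Credits → Room, Title applies, adding Room, Title. So (Bldg, Dept, Credits)⁺ = {Room, Bldg, Dept, Credits, Title}.
This closure contains every attribute of R1, so R1 ∩ R2 → R1. The join is lossless.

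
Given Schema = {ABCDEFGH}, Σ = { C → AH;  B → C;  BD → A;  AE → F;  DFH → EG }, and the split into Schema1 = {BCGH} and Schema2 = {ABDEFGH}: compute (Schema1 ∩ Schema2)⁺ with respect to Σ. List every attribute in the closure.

ABCGH

Schema1 ∩ Schema2 = {BGH}.
B → C applies, adding C
C → AH applies, adding A
Closure: {ABCGH}.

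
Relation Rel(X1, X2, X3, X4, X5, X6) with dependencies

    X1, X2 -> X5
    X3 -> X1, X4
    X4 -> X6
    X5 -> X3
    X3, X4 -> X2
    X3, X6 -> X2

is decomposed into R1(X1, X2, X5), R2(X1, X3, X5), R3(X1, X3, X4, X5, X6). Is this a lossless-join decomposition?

Chase test. Columns are X1, X2, X3, X4, X5, X6; row i has aⱼ where attribute j ∈ Ri, else bᵢⱼ.
Initial tableau (one row per fragment):
  row 1: a1 a2 b13 b14 a5 b16
  row 2: a1 b22 a3 b24 a5 b26
  row 3: a1 b32 a3 a4 a5 a6
Rows 2 and 3 agree on X3; apply X3→X1, X4 and equate their X1, X4 entries.
Rows 2 and 3 agree on X4; apply X4→X6 and equate their X6 entries.
Rows 1 and 2 agree on X5; apply X5→X3 and equate their X3 entries.
Rows 2 and 3 agree on X3, X4; apply X3, X4→X2 and equate their X2 entries.
Rows 1 and 2 agree on X3; apply X3→X1, X4 and equate their X1, X4 entries.
Rows 1 and 2 agree on X4; apply X4→X6 and equate their X6 entries.
Rows 1 and 2 agree on X3, X4; apply X3, X4→X2 and equate their X2 entries.
Row 1 is now all distinguished symbols — the join is lossless.

Yes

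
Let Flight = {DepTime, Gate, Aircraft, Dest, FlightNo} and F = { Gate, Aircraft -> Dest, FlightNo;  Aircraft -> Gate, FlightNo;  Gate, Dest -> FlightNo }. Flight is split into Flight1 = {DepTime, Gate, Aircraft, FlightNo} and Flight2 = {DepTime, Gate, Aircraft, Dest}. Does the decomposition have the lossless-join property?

Common attributes: Flight1 ∩ Flight2 = {DepTime, Gate, Aircraft}.
Closure of {DepTime, Gate, Aircraft}: Gate, Aircraft → Dest, FlightNo applies, adding Dest, FlightNo. So (DepTime, Gate, Aircraft)⁺ = {DepTime, Gate, Aircraft, Dest, FlightNo}.
This closure contains every attribute of Flight1, so Flight1 ∩ Flight2 → Flight1. The join is lossless.

Yes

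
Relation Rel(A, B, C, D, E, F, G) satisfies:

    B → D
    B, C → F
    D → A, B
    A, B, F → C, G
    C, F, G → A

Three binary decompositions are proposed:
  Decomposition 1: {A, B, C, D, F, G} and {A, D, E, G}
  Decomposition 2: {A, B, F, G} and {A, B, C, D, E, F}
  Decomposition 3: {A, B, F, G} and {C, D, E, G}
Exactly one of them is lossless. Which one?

Decomposition 2

Decomposition 1: common = {A, D, G}, closure = {A, B, D, G} → lossy.
Decomposition 2: common = {A, B, F}, closure = {A, B, C, D, F, G} → lossless.
Decomposition 3: common = {G}, closure = {G} → lossy.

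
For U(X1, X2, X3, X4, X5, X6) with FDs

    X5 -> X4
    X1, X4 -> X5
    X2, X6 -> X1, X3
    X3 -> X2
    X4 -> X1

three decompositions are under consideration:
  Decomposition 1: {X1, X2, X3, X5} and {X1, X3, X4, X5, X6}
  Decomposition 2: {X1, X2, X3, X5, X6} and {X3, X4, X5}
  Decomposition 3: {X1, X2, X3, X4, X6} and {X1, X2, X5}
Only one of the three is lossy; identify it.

Decomposition 1: common = {X1, X3, X5}, closure = {X1, X2, X3, X4, X5} → lossless.
Decomposition 2: common = {X3, X5}, closure = {X1, X2, X3, X4, X5} → lossless.
Decomposition 3: common = {X1, X2}, closure = {X1, X2} → lossy.

Decomposition 3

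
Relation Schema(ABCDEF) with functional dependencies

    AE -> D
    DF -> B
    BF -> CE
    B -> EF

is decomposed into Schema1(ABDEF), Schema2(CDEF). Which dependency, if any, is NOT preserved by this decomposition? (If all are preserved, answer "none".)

BF -> CE

Check BF → CE: no single fragment contains all of {BCEF}, and the restricted closure of {BF} across the fragments never reaches {CE}.
AE → D is preserved.
DF → B is preserved.
B → EF is preserved.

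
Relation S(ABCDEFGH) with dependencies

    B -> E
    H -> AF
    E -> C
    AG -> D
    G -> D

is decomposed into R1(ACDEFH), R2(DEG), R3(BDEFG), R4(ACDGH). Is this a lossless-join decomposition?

No

Chase test. Columns are ABCDEFGH; row i has aⱼ where attribute j ∈ Ri, else bᵢⱼ.
Initial tableau (one row per fragment):
  row 1: a1 b12 a3 a4 a5 a6 b17 a8
  row 2: b21 b22 b23 a4 a5 b26 a7 b28
  row 3: b31 a2 b33 a4 a5 a6 a7 b38
  row 4: a1 b42 a3 a4 b45 b46 a7 a8
Rows 1 and 4 agree on H; apply H→AF and equate their AF entries.
Rows 1 and 2 agree on E; apply E→C and equate their C entries.
Rows 1 and 3 agree on E; apply E→C and equate their C entries.
No row becomes fully distinguished — the join is lossy.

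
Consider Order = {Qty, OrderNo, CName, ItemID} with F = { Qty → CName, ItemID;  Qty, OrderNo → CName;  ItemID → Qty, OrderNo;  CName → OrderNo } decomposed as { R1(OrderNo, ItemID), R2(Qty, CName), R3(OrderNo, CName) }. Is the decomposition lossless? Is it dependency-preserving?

Lossless test (chase): Rows 2 and 3 agree on CName; apply CName→OrderNo and equate their OrderNo entries. No row becomes fully distinguished — the join is lossy.
Dependency preservation: the restricted closure of {Qty} across the fragments never reaches {CName, ItemID}, so Qty → CName, ItemID cannot be enforced without a join — not preserved.

lossy and not dependency-preserving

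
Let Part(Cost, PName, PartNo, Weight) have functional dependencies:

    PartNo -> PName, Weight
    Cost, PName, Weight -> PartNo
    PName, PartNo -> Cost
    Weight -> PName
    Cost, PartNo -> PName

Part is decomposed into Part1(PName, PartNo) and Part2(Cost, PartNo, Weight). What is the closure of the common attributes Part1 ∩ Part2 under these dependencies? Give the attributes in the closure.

Cost, PName, PartNo, Weight

Part1 ∩ Part2 = {PartNo}.
PartNo → PName, Weight applies, adding PName, Weight
PName, PartNo → Cost applies, adding Cost
Closure: {Cost, PName, PartNo, Weight}.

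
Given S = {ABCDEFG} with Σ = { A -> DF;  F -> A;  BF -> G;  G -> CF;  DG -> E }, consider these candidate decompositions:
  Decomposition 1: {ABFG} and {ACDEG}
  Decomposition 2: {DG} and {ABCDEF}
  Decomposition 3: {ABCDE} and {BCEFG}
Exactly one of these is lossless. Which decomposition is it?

Decomposition 1: common = {AG}, closure = {ACDEFG} → lossless.
Decomposition 2: common = {D}, closure = {D} → lossy.
Decomposition 3: common = {BCE}, closure = {BCE} → lossy.

Decomposition 1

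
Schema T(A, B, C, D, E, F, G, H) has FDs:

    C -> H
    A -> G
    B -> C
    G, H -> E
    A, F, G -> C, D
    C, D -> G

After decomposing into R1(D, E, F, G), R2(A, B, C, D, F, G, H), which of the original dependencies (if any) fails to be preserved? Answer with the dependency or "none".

G, H -> E

Check G, H → E: no single fragment contains all of {E, G, H}, and the restricted closure of {G, H} across the fragments never reaches {E}.
C → H is preserved.
A → G is preserved.
B → C is preserved.
A, F, G → C, D is preserved.
C, D → G is preserved.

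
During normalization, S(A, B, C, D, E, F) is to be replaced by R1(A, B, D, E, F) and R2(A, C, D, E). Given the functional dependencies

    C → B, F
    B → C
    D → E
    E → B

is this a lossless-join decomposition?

Yes

Common attributes: R1 ∩ R2 = {A, D, E}.
Closure of {A, D, E}: E → B applies, adding B; B → C applies, adding C; C → B, F applies, adding F. So (A, D, E)⁺ = {A, B, C, D, E, F}.
This closure contains every attribute of R1, so R1 ∩ R2 → R1. The join is lossless.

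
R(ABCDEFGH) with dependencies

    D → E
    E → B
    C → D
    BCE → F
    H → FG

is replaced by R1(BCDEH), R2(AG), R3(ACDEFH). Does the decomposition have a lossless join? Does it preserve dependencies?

Lossless test (chase): Rows 1 and 3 agree on E; apply E→B and equate their B entries. Rows 1 and 3 agree on BCE; apply BCE→F and equate their F entries. Rows 1 and 3 agree on H; apply H→FG and equate their FG entries. No row becomes fully distinguished — the join is lossy.
Dependency preservation: the restricted closure of {H} across the fragments never reaches {FG}, so H → FG cannot be enforced without a join — not preserved.

lossy and not dependency-preserving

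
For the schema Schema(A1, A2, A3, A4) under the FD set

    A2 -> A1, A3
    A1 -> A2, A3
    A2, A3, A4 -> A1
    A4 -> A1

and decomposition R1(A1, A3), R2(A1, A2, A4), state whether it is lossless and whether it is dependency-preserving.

Lossless test: (A1)⁺ = {A1, A2, A3}, which contains all of one fragment — lossless.
Dependency preservation: A2 → A1, A3; A1 → A2, A3; A2, A3, A4 → A1 are not contained in any single fragment, but the restricted closure of each left-hand side across the fragments still reaches the right-hand side; the remaining FDs each lie inside some fragment. All dependencies are preserved.

lossless and dependency-preserving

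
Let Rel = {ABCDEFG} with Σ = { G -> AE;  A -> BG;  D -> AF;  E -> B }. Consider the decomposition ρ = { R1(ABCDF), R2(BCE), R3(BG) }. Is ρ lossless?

No

Chase test. Columns are ABCDEFG; row i has aⱼ where attribute j ∈ Ri, else bᵢⱼ.
Initial tableau (one row per fragment):
  row 1: a1 a2 a3 a4 b15 a6 b17
  row 2: b21 a2 a3 b24 a5 b26 b27
  row 3: b31 a2 b33 b34 b35 b36 a7
No row becomes fully distinguished — the join is lossy.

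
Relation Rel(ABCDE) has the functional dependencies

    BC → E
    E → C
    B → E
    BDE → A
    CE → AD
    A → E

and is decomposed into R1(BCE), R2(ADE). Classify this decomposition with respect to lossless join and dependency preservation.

lossless and dependency-preserving

Lossless test: (E)⁺ = {ACDE}, which contains all of one fragment — lossless.
Dependency preservation: BDE → A; CE → AD are not contained in any single fragment, but the restricted closure of each left-hand side across the fragments still reaches the right-hand side; the remaining FDs each lie inside some fragment. All dependencies are preserved.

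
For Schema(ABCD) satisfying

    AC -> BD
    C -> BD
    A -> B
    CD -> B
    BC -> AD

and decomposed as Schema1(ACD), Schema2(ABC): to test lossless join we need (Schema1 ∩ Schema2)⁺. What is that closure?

ABCD

Schema1 ∩ Schema2 = {AC}.
AC → BD applies, adding BD
Closure: {ABCD}.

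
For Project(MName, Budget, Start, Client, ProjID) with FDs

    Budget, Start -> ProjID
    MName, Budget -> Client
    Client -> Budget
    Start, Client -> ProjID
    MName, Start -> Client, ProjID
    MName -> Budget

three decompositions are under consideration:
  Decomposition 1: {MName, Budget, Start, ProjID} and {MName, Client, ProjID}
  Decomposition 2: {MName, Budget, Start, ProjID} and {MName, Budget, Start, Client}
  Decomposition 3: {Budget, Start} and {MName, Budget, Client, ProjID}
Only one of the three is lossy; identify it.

Decomposition 1: common = {MName, ProjID}, closure = {MName, Budget, Client, ProjID} → lossless.
Decomposition 2: common = {MName, Budget, Start}, closure = {MName, Budget, Start, Client, ProjID} → lossless.
Decomposition 3: common = {Budget}, closure = {Budget} → lossy.

Decomposition 3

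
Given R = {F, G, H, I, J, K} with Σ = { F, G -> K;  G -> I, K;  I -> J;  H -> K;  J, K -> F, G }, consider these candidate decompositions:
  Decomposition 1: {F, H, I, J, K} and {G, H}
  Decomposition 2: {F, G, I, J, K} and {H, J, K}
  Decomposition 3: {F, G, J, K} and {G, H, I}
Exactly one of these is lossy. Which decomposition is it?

Decomposition 1

Decomposition 1: common = {H}, closure = {H, K} → lossy.
Decomposition 2: common = {J, K}, closure = {F, G, I, J, K} → lossless.
Decomposition 3: common = {G}, closure = {F, G, I, J, K} → lossless.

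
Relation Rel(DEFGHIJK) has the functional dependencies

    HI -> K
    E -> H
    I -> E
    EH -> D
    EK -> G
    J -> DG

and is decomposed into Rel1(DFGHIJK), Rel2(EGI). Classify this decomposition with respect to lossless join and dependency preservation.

lossless but not dependency-preserving

Lossless test: (GI)⁺ = {DEGHIK}, which contains all of one fragment — lossless.
Dependency preservation: the restricted closure of {E} across the fragments never reaches {H}, so E → H cannot be enforced without a join — not preserved.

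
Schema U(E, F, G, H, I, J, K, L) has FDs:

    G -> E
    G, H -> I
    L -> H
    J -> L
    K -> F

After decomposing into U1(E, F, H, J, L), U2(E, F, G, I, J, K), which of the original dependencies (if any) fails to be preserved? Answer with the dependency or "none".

G, H -> I

Check G, H → I: no single fragment contains all of {G, H, I}, and the restricted closure of {G, H} across the fragments never reaches {I}.
G → E is preserved.
L → H is preserved.
J → L is preserved.
K → F is preserved.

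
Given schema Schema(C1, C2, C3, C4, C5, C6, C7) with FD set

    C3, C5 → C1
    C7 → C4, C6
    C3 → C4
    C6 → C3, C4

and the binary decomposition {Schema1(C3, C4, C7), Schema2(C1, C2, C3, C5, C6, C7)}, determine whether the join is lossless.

Common attributes: Schema1 ∩ Schema2 = {C3, C7}.
Closure of {C3, C7}: C7 → C4, C6 applies, adding C4, C6. So (C3, C7)⁺ = {C3, C4, C6, C7}.
This closure contains every attribute of Schema1, so Schema1 ∩ Schema2 → Schema1. The join is lossless.

Yes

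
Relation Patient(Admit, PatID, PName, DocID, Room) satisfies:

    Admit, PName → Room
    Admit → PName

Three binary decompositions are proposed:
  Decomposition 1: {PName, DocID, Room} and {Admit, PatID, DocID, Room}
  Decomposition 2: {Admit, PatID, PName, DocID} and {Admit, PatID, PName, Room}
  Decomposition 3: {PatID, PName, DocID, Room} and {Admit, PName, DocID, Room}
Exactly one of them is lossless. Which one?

Decomposition 2

Decomposition 1: common = {DocID, Room}, closure = {DocID, Room} → lossy.
Decomposition 2: common = {Admit, PatID, PName}, closure = {Admit, PatID, PName, Room} → lossless.
Decomposition 3: common = {PName, DocID, Room}, closure = {PName, DocID, Room} → lossy.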